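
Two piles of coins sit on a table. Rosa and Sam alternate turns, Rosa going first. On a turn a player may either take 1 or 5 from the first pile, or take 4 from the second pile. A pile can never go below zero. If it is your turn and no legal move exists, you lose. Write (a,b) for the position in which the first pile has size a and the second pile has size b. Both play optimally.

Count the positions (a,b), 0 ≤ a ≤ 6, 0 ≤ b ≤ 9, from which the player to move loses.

36

Build the W/L table. Terminal = L. A non-terminal position is W if it has a move to some L; otherwise it is L.
Every move lowers a or b (never raises either), so fill the grid row by row in increasing a, and left to right within a row: each cell's successors are then already labelled.
      b=0  b=1  b=2  b=3  b=4  b=5  b=6  b=7  b=8  b=9
a=0:    L    L    L    L    W    W    W    W    L    L
a=1:    W    W    W    W    L    L    L    L    W    W
a=2:    L    L    L    L    W    W    W    W    L    L
a=3:    W    W    W    W    L    L    L    L    W    W
a=4:    L    L    L    L    W    W    W    W    L    L
a=5:    W    W    W    W    L    L    L    L    W    W
a=6:    L    L    L    L    W    W    W    W    L    L
Cells with no legal move (terminal, hence L): (0,0), (0,1), (0,2), (0,3).
The remaining L cells, each justified by listing all of its moves:
(0,8): only reaches (0,4)(W), which is W → L
(0,9): only reaches (0,5)(W), which is W → L
(1,4): only reaches (0,4)(W), (1,0)(W), all W → L
(1,5): only reaches (0,5)(W), (1,1)(W), all W → L
(1,6): only reaches (0,6)(W), (1,2)(W), all W → L
(1,7): only reaches (0,7)(W), (1,3)(W), all W → L
(2,0): only reaches (1,0)(W), which is W → L
(2,1): only reaches (1,1)(W), which is W → L
(2,2): only reaches (1,2)(W), which is W → L
(2,3): only reaches (1,3)(W), which is W → L
(2,8): only reaches (1,8)(W), (2,4)(W), all W → L
(2,9): only reaches (1,9)(W), (2,5)(W), all W → L
(3,4): only reaches (2,4)(W), (3,0)(W), all W → L
(3,5): only reaches (2,5)(W), (3,1)(W), all W → L
(3,6): only reaches (2,6)(W), (3,2)(W), all W → L
(3,7): only reaches (2,7)(W), (3,3)(W), all W → L
(4,0): only reaches (3,0)(W), which is W → L
(4,1): only reaches (3,1)(W), which is W → L
(4,2): only reaches (3,2)(W), which is W → L
(4,3): only reaches (3,3)(W), which is W → L
(4,8): only reaches (3,8)(W), (4,4)(W), all W → L
(4,9): only reaches (3,9)(W), (4,5)(W), all W → L
(5,4): only reaches (4,4)(W), (0,4)(W), (5,0)(W), all W → L
(5,5): only reaches (4,5)(W), (0,5)(W), (5,1)(W), all W → L
(5,6): only reaches (4,6)(W), (0,6)(W), (5,2)(W), all W → L
(5,7): only reaches (4,7)(W), (0,7)(W), (5,3)(W), all W → L
(6,0): only reaches (5,0)(W), (1,0)(W), all W → L
(6,1): only reaches (5,1)(W), (1,1)(W), all W → L
(6,2): only reaches (5,2)(W), (1,2)(W), all W → L
(6,3): only reaches (5,3)(W), (1,3)(W), all W → L
(6,8): only reaches (5,8)(W), (1,8)(W), (6,4)(W), all W → L
(6,9): only reaches (5,9)(W), (1,9)(W), (6,5)(W), all W → L
Every other cell has at least one move into one of the L cells above, so it is W.
L cells per row: a=0: 6, a=1: 4, a=2: 6, a=3: 4, a=4: 6, a=5: 4, a=6: 6; total 36.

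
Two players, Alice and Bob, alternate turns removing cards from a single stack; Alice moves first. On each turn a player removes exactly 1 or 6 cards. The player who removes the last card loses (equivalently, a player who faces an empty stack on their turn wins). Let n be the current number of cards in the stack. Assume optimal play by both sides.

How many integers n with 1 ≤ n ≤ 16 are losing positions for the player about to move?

7

Use the standard recursion: the mover wins at a terminal position; elsewhere, the mover wins exactly when some move hands the opponent an L position.
n=0: no move; the opponent has just taken the last card and therefore loses → W
n=1: the only move is to 0(W), a W ⇒ L
n=2: can move to 1, which is L ⇒ W
n=3: the only move is to 2(W), a W ⇒ L
n=4: can move to 3, which is L ⇒ W
n=5: the only move is to 4(W), a W ⇒ L
n=6: can move to 5, which is L ⇒ W
n=7: can move to 1, which is L ⇒ W
n=8: moves to 7(W), 2(W); every one is W ⇒ L
n=9: can move to 8, which is L ⇒ W
n=10: moves to 9(W), 4(W); every one is W ⇒ L
n=11: can move to 10, which is L ⇒ W
n=12: moves to 11(W), 6(W); every one is W ⇒ L
n=13: can move to 12, which is L ⇒ W
n=14: can move to 8, which is L ⇒ W
n=15: moves to 14(W), 9(W); every one is W ⇒ L
n=16: can move to 15, which is L ⇒ W
L entries with 1 ≤ n ≤ 16 (the range starts at n=1): n = 1, 3, 5, 8, 10, 12, 15; that makes 7.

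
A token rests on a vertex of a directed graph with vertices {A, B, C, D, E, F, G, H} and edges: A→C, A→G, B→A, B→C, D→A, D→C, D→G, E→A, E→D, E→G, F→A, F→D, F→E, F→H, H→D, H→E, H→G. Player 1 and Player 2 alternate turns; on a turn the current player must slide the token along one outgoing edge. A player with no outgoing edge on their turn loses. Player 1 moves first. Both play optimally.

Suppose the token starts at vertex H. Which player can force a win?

Use the standard recursion: the mover loses at a terminal position; elsewhere, the mover wins exactly when some move hands the opponent an L position.
Every edge goes from a vertex to one that appears earlier in the order C, G, A, D, E, B, H, F, so processing vertices in that order labels each vertex after all of its successors.
C: no outgoing edge → L
G: no outgoing edge → L
A: reaches L-position G → W
D: reaches L-position G → W
E: reaches L-position G → W
B: reaches L-position C → W
H: reaches L-position G → W
F: only reaches H(W), E(W), D(W), A(W), all W → L
From H Player 1 can move to G, reaching an L position.

Player 1 wins.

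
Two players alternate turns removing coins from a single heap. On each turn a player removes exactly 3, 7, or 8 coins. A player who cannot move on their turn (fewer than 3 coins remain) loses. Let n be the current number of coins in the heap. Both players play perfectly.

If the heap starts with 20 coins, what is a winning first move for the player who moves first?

Remove 3, leaving 17.

Label each position W (a win for the player to move) or L (a loss). A position with no legal move is L; any other position is W exactly when some move reaches an L, and L when every move reaches a W.
n=0: no move → L
n=1: no move → L
n=2: no move → L
n=3: W (go to 0, an L position)
n=4: W (go to 1, an L position)
n=5: W (go to 2, an L position)
n=6: L (sole option 3(W) is W)
n=7: W (go to 0, an L position)
n=8: W (go to 1, an L position)
n=9: W (go to 6, an L position)
n=10: W (go to 2, an L position)
n=11: L (options 8(W), 4(W), 3(W) are all W)
n=12: L (options 9(W), 5(W), 4(W) are all W)
n=13: W (go to 6, an L position)
n=14: W (go to 11, an L position)
n=15: W (go to 12, an L position)
n=16: L (options 13(W), 9(W), 8(W) are all W)
n=17: L (options 14(W), 10(W), 9(W) are all W)
n=18: W (go to 11, an L position)
n=19: W (go to 16, an L position)
n=20: W (go to 17, an L position)
From 20, the L positions reachable in one move are: 17, 12. Any move reaching one of these is winning.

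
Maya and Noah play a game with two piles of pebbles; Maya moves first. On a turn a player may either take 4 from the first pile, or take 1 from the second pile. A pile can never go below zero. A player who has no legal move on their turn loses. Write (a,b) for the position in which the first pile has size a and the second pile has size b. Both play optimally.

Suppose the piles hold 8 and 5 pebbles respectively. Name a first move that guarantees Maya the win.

Classify positions by backward induction: terminal positions (no move available) are L. From any other position, the mover wins iff some move reaches an L.
No move ever increases a pile, so every position that can arise here has a ≤ 8 and b ≤ 5; it is enough to label the cells with 0 ≤ a ≤ 8 and 0 ≤ b ≤ 5.
Every move lowers a or b (never raises either), so fill the grid row by row in increasing a, and left to right within a row: each cell's successors are then already labelled.
      b=0  b=1  b=2  b=3  b=4  b=5
a=0:    L    W    L    W    L    W
a=1:    L    W    L    W    L    W
a=2:    L    W    L    W    L    W
a=3:    L    W    L    W    L    W
a=4:    W    L    W    L    W    L
a=5:    W    L    W    L    W    L
a=6:    W    L    W    L    W    L
a=7:    W    L    W    L    W    L
a=8:    L    W    L    W    L    W
Cells with no legal move (terminal, hence L): (0,0), (1,0), (2,0), (3,0).
The remaining L cells, each justified by listing all of its moves:
(0,2): →(0,1)(W) only, which is W, so L
(0,4): →(0,3)(W) only, which is W, so L
(1,2): →(1,1)(W) only, which is W, so L
(1,4): →(1,3)(W) only, which is W, so L
(2,2): →(2,1)(W) only, which is W, so L
(2,4): →(2,3)(W) only, which is W, so L
(3,2): →(3,1)(W) only, which is W, so L
(3,4): →(3,3)(W) only, which is W, so L
(4,1): →(0,1)(W), (4,0)(W) — all W, so L
(4,3): →(0,3)(W), (4,2)(W) — all W, so L
(4,5): →(0,5)(W), (4,4)(W) — all W, so L
(5,1): →(1,1)(W), (5,0)(W) — all W, so L
(5,3): →(1,3)(W), (5,2)(W) — all W, so L
(5,5): →(1,5)(W), (5,4)(W) — all W, so L
(6,1): →(2,1)(W), (6,0)(W) — all W, so L
(6,3): →(2,3)(W), (6,2)(W) — all W, so L
(6,5): →(2,5)(W), (6,4)(W) — all W, so L
(7,1): →(3,1)(W), (7,0)(W) — all W, so L
(7,3): →(3,3)(W), (7,2)(W) — all W, so L
(7,5): →(3,5)(W), (7,4)(W) — all W, so L
(8,0): →(4,0)(W) only, which is W, so L
(8,2): →(4,2)(W), (8,1)(W) — all W, so L
(8,4): →(4,4)(W), (8,3)(W) — all W, so L
Every other cell has at least one move into one of the L cells above, so it is W.
From (8,5), the L positions reachable in one move are: (4,5), (8,4). Any move reaching one of these is winning.

Move to (4,5).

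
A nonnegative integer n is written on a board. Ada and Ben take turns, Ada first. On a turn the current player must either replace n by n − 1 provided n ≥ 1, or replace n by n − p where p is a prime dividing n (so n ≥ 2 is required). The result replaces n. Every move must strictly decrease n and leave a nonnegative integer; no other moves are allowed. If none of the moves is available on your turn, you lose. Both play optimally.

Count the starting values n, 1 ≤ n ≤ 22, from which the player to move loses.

5

Work bottom-up. With no move the player to move loses. Otherwise the position is W if at least one move leads to an L position for the opponent, and L if every move leads to a W.
n=0: no move → L
n=1: W (go to 0, an L position)
n=2: W (go to 0, an L position)
n=3: W (go to 0, an L position)
n=4: L (options 2(W), 3(W) are all W)
n=5: W (go to 0, an L position)
n=6: W (go to 4, an L position)
n=7: W (go to 0, an L position)
n=8: L (options 6(W), 7(W) are all W)
n=9: W (go to 8, an L position)
n=10: W (go to 8, an L position)
n=11: W (go to 0, an L position)
n=12: L (options 9(W), 10(W), 11(W) are all W)
n=13: W (go to 0, an L position)
n=14: W (go to 12, an L position)
n=15: W (go to 12, an L position)
n=16: L (options 14(W), 15(W) are all W)
n=17: W (go to 0, an L position)
n=18: W (go to 16, an L position)
n=19: W (go to 0, an L position)
n=20: L (options 15(W), 18(W), 19(W) are all W)
n=21: W (go to 20, an L position)
n=22: W (go to 20, an L position)
L entries with 1 ≤ n ≤ 22 (n=0 is outside the asked range and is not counted): n = 4, 8, 12, 16, 20; that makes 5.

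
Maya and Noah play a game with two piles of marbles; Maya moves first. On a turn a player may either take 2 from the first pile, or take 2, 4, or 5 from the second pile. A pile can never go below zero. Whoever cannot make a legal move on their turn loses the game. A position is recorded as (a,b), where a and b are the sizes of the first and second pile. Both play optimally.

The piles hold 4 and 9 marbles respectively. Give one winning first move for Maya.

Label each position W (a win for the player to move) or L (a loss). A position with no legal move is L; any other position is W exactly when some move reaches an L, and L when every move reaches a W.
No move ever increases a pile, so every position that can arise here has a ≤ 4 and b ≤ 9; it is enough to label the cells with 0 ≤ a ≤ 4 and 0 ≤ b ≤ 9.
Every move lowers a or b (never raises either), so fill the grid row by row in increasing a, and left to right within a row: each cell's successors are then already labelled.
      b=0  b=1  b=2  b=3  b=4  b=5  b=6  b=7  b=8  b=9
a=0:    L    L    W    W    W    W    W    L    L    W
a=1:    L    L    W    W    W    W    W    L    L    W
a=2:    W    W    L    L    W    W    W    W    W    L
a=3:    W    W    L    L    W    W    W    W    W    L
a=4:    L    L    W    W    W    W    W    L    L    W
Cells with no legal move (terminal, hence L): (0,0), (0,1), (1,0), (1,1).
The remaining L cells, each justified by listing all of its moves:
(0,7): →(0,5)(W), (0,3)(W), (0,2)(W) — all W, so L
(0,8): →(0,6)(W), (0,4)(W), (0,3)(W) — all W, so L
(1,7): →(1,5)(W), (1,3)(W), (1,2)(W) — all W, so L
(1,8): →(1,6)(W), (1,4)(W), (1,3)(W) — all W, so L
(2,2): →(0,2)(W), (2,0)(W) — all W, so L
(2,3): →(0,3)(W), (2,1)(W) — all W, so L
(2,9): →(0,9)(W), (2,7)(W), (2,5)(W), (2,4)(W) — all W, so L
(3,2): →(1,2)(W), (3,0)(W) — all W, so L
(3,3): →(1,3)(W), (3,1)(W) — all W, so L
(3,9): →(1,9)(W), (3,7)(W), (3,5)(W), (3,4)(W) — all W, so L
(4,0): →(2,0)(W) only, which is W, so L
(4,1): →(2,1)(W) only, which is W, so L
(4,7): →(2,7)(W), (4,5)(W), (4,3)(W), (4,2)(W) — all W, so L
(4,8): →(2,8)(W), (4,6)(W), (4,4)(W), (4,3)(W) — all W, so L
Every other cell has at least one move into one of the L cells above, so it is W.
From (4,9), the L positions reachable in one move are: (2,9), (4,7). Any move reaching one of these is winning.

Move to (2,9).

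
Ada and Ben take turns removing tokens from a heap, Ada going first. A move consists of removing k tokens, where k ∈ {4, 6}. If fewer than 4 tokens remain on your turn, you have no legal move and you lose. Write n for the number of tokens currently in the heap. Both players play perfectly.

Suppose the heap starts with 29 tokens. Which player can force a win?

Ada wins.

Work bottom-up. With no move the player to move loses. Otherwise the position is W if at least one move leads to an L position for the opponent, and L if every move leads to a W.
n=0: no move → L
n=1: no move → L
n=2: no move → L
n=3: no move → L
n=4: W (go to 0, an L position)
n=5: W (go to 1, an L position)
n=6: W (go to 2, an L position)
n=7: W (go to 3, an L position)
n=8: W (go to 2, an L position)
n=9: W (go to 3, an L position)
n=10: L (options 6(W), 4(W) are all W)
n=11: L (options 7(W), 5(W) are all W)
n=12: L (options 8(W), 6(W) are all W)
n=13: L (options 9(W), 7(W) are all W)
n=14: W (go to 10, an L position)
n=15: W (go to 11, an L position)
n=16: W (go to 12, an L position)
n=17: W (go to 13, an L position)
n=18: W (go to 12, an L position)
n=19: W (go to 13, an L position)
n=20: L (options 16(W), 14(W) are all W)
n=21: L (options 17(W), 15(W) are all W)
n=22: L (options 18(W), 16(W) are all W)
n=23: L (options 19(W), 17(W) are all W)
n=24: W (go to 20, an L position)
n=25: W (go to 21, an L position)
n=26: W (go to 22, an L position)
n=27: W (go to 23, an L position)
n=28: W (go to 22, an L position)
n=29: W (go to 23, an L position)
From 29 Ada can remove 6, leaving 23, reaching an L position.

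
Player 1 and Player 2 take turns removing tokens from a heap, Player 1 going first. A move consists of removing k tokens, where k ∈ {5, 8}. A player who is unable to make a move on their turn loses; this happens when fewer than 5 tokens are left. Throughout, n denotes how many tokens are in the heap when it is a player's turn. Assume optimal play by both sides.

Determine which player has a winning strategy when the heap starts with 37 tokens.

Use the standard recursion: the mover loses at a terminal position; elsewhere, the mover wins exactly when some move hands the opponent an L position.
n=0: no move → L
n=1: no move → L
n=2: no move → L
n=3: no move → L
n=4: no move → L
n=5: →0(L), so W
n=6: →1(L), so W
n=7: →2(L), so W
n=8: →3(L), so W
n=9: →4(L), so W
n=10: →2(L), so W
n=11: →3(L), so W
n=12: →4(L), so W
n=13: →8(W), 5(W) — all W, so L
n=14: →9(W), 6(W) — all W, so L
n=15: →10(W), 7(W) — all W, so L
n=16: →11(W), 8(W) — all W, so L
n=17: →12(W), 9(W) — all W, so L
n=18: →13(L), so W
n=19: →14(L), so W
n=20: →15(L), so W
n=21: →16(L), so W
n=22: →17(L), so W
n=23: →15(L), so W
n=24: →16(L), so W
n=25: →17(L), so W
n=26: →21(W), 18(W) — all W, so L
n=27: →22(W), 19(W) — all W, so L
n=28: →23(W), 20(W) — all W, so L
n=29: →24(W), 21(W) — all W, so L
n=30: →25(W), 22(W) — all W, so L
n=31: →26(L), so W
n=32: →27(L), so W
n=33: →28(L), so W
n=34: →29(L), so W
n=35: →30(L), so W
n=36: →28(L), so W
n=37: →29(L), so W
The starting position 37 is W: Player 1 should remove 8, leaving 29, handing over an L position.

Player 1 wins.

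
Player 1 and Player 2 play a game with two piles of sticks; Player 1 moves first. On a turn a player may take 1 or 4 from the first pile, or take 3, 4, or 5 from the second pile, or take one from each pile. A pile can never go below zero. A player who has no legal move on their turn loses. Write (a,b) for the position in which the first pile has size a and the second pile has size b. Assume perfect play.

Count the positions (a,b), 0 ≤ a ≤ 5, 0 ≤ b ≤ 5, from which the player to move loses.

14

Build the W/L table. Terminal = L. A non-terminal position is W if it has a move to some L; otherwise it is L.
Every move lowers a or b (never raises either), so fill the grid row by row in increasing a, and left to right within a row: each cell's successors are then already labelled.
      b=0  b=1  b=2  b=3  b=4  b=5
a=0:    L    L    L    W    W    W
a=1:    W    W    W    W    L    L
a=2:    L    L    L    W    W    W
a=3:    W    W    W    W    L    L
a=4:    W    W    W    L    W    W
a=5:    L    L    L    W    W    W
Cells with no legal move (terminal, hence L): (0,0), (0,1), (0,2).
The remaining L cells, each justified by listing all of its moves:
(1,4): moves to (0,4)(W), (1,1)(W), (1,0)(W), (0,3)(W); every one is W ⇒ L
(1,5): moves to (0,5)(W), (1,2)(W), (1,1)(W), (1,0)(W), (0,4)(W); every one is W ⇒ L
(2,0): the only move is to (1,0)(W), a W ⇒ L
(2,1): moves to (1,1)(W), (1,0)(W); every one is W ⇒ L
(2,2): moves to (1,2)(W), (1,1)(W); every one is W ⇒ L
(3,4): moves to (2,4)(W), (3,1)(W), (3,0)(W), (2,3)(W); every one is W ⇒ L
(3,5): moves to (2,5)(W), (3,2)(W), (3,1)(W), (3,0)(W), (2,4)(W); every one is W ⇒ L
(4,3): moves to (3,3)(W), (0,3)(W), (4,0)(W), (3,2)(W); every one is W ⇒ L
(5,0): moves to (4,0)(W), (1,0)(W); every one is W ⇒ L
(5,1): moves to (4,1)(W), (1,1)(W), (4,0)(W); every one is W ⇒ L
(5,2): moves to (4,2)(W), (1,2)(W), (4,1)(W); every one is W ⇒ L
Every other cell has at least one move into one of the L cells above, so it is W.
L cells per row: a=0: 3, a=1: 2, a=2: 3, a=3: 2, a=4: 1, a=5: 3; total 14.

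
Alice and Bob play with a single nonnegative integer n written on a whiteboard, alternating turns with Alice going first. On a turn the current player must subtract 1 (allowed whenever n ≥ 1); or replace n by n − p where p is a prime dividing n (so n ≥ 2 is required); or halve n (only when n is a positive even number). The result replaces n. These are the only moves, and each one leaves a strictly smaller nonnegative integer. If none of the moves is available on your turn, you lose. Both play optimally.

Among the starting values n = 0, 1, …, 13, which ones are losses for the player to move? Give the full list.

Build the W/L table. Terminal = L. A non-terminal position is W if it has a move to some L; otherwise it is L.
n=0: no move → L
n=1: →0(L), so W
n=2: →0(L), so W
n=3: →0(L), so W
n=4: →2(W), 3(W) — all W, so L
n=5: →0(L), so W
n=6: →4(L), so W
n=7: →0(L), so W
n=8: →4(L), so W
n=9: →6(W), 8(W) — all W, so L
n=10: →9(L), so W
n=11: →0(L), so W
n=12: →9(L), so W
n=13: →0(L), so W
Reading off the rows marked L gives the requested list; there are 3 such values of n.

0, 4, 9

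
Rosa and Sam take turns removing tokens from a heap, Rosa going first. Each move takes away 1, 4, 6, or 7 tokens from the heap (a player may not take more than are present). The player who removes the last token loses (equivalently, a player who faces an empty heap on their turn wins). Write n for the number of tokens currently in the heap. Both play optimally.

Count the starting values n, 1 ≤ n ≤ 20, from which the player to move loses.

Label each position W (a win for the player to move) or L (a loss). A position with no legal move is W; any other position is W exactly when some move reaches an L, and L when every move reaches a W.
n=0: no move; the opponent has just taken the last token and therefore loses → W
n=1: →0(W) only, which is W, so L
n=2: →1(L), so W
n=3: →2(W) only, which is W, so L
n=4: →3(L), so W
n=5: →1(L), so W
n=6: →5(W), 2(W), 0(W) — all W, so L
n=7: →6(L), so W
n=8: →1(L), so W
n=9: →3(L), so W
n=10: →6(L), so W
n=11: →10(W), 7(W), 5(W), 4(W) — all W, so L
n=12: →11(L), so W
n=13: →6(L), so W
n=14: →13(W), 10(W), 8(W), 7(W) — all W, so L
n=15: →14(L), so W
n=16: →15(W), 12(W), 10(W), 9(W) — all W, so L
n=17: →16(L), so W
n=18: →14(L), so W
n=19: →18(W), 15(W), 13(W), 12(W) — all W, so L
n=20: →19(L), so W
L entries with 1 ≤ n ≤ 20 (the range starts at n=1): n = 1, 3, 6, 11, 14, 16, 19; that makes 7.

7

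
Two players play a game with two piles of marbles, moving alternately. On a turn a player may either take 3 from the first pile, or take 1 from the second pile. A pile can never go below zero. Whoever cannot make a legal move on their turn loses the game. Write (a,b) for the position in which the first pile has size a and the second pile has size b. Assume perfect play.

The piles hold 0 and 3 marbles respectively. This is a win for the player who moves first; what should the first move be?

Move to (0,2).

Work bottom-up. With no move the player to move loses. Otherwise the position is W if at least one move leads to an L position for the opponent, and L if every move leads to a W.
No move ever increases a pile, so every position that can arise here has a ≤ 0 and b ≤ 3; it is enough to label the cells with 0 ≤ a ≤ 0 and 0 ≤ b ≤ 3.
Every move lowers a or b (never raises either), so fill the grid row by row in increasing a, and left to right within a row: each cell's successors are then already labelled.
      b=0  b=1  b=2  b=3
a=0:    L    W    L    W
Cells with no legal move (terminal, hence L): (0,0).
The remaining L cells, each justified by listing all of its moves:
(0,2): only reaches (0,1)(W), which is W → L
Every other cell has at least one move into one of the L cells above, so it is W.
From (0,3), the L positions reachable in one move are: (0,2).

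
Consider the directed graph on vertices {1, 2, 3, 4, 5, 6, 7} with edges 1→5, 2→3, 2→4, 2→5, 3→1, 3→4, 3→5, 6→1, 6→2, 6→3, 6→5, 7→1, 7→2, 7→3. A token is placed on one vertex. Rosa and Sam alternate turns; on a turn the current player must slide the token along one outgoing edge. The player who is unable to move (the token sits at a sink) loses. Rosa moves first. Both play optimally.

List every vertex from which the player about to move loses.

4, 5, 7

Positions with no move are L. A position that does have a move is losing for the player to move precisely when every available move leads to a winning position for the opponent. Fill in the labels:
Every edge goes from a vertex to one that appears earlier in the order 5, 4, 1, 3, 2, 6, 7, so processing vertices in that order labels each vertex after all of its successors.
5: no outgoing edge → L
4: no outgoing edge → L
1: reaches L-position 5 → W
3: reaches L-position 4 → W
2: reaches L-position 4 → W
6: reaches L-position 5 → W
7: only reaches 2(W), 3(W), 1(W), all W → L
The losing starting vertices are exactly the entries labelled L in this table (3 of them).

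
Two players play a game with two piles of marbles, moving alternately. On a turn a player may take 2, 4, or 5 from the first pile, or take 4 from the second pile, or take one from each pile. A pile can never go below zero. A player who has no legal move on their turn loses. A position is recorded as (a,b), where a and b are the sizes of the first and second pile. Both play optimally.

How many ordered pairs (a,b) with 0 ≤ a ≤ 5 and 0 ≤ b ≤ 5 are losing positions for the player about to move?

12

Label each position W (a win for the player to move) or L (a loss). A position with no legal move is L; any other position is W exactly when some move reaches an L, and L when every move reaches a W.
Every move lowers a or b (never raises either), so fill the grid row by row in increasing a, and left to right within a row: each cell's successors are then already labelled.
      b=0  b=1  b=2  b=3  b=4  b=5
a=0:    L    L    L    L    W    W
a=1:    L    W    W    W    W    L
a=2:    W    W    W    W    L    L
a=3:    W    L    L    L    L    W
a=4:    W    W    W    W    W    W
a=5:    W    W    W    W    W    W
Cells with no legal move (terminal, hence L): (0,0), (0,1), (0,2), (0,3), (1,0).
The remaining L cells, each justified by listing all of its moves:
(1,5): →(1,1)(W), (0,4)(W) — all W, so L
(2,4): →(0,4)(W), (2,0)(W), (1,3)(W) — all W, so L
(2,5): →(0,5)(W), (2,1)(W), (1,4)(W) — all W, so L
(3,1): →(1,1)(W), (2,0)(W) — all W, so L
(3,2): →(1,2)(W), (2,1)(W) — all W, so L
(3,3): →(1,3)(W), (2,2)(W) — all W, so L
(3,4): →(1,4)(W), (3,0)(W), (2,3)(W) — all W, so L
Every other cell has at least one move into one of the L cells above, so it is W.
L cells per row: a=0: 4, a=1: 2, a=2: 2, a=3: 4, a=4: 0, a=5: 0; total 12.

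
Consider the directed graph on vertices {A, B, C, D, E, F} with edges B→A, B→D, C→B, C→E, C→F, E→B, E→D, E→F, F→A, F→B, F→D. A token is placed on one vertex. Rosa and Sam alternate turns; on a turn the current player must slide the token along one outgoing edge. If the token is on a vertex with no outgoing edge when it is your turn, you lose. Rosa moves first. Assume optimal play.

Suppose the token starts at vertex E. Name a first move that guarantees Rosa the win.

Build the W/L table. Terminal = L. A non-terminal position is W if it has a move to some L; otherwise it is L.
Every edge goes from a vertex to one that appears earlier in the order D, A, B, F, E, C, so processing vertices in that order labels each vertex after all of its successors.
D: no outgoing edge → L
A: no outgoing edge → L
B: W (go to A, an L position)
F: W (go to A, an L position)
E: W (go to D, an L position)
C: L (options E(W), F(W), B(W) are all W)
From E, the L positions reachable in one move are: D.

Move to D.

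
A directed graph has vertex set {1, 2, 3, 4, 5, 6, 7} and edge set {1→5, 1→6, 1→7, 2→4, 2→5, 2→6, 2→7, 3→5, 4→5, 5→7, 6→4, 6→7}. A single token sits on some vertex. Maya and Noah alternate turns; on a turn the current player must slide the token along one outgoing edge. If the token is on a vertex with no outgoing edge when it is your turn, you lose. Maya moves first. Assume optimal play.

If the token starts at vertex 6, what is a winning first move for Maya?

Build the W/L table. Terminal = L. A non-terminal position is W if it has a move to some L; otherwise it is L.
Every edge goes from a vertex to one that appears earlier in the order 7, 5, 4, 6, 2, 1, 3, so processing vertices in that order labels each vertex after all of its successors.
7: no outgoing edge → L
5: →7(L), so W
4: →5(W) only, which is W, so L
6: →4(L), so W
2: →4(L), so W
1: →7(L), so W
3: →5(W) only, which is W, so L
From 6, the L positions reachable in one move are: 4, 7. Any move reaching one of these is winning.

Move to 4.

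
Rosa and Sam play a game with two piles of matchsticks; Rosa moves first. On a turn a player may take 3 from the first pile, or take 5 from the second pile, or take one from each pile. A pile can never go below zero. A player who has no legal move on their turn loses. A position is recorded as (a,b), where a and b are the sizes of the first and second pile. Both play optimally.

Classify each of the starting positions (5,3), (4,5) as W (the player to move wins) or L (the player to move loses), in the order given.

(5,3): W, (4,5): L

Work bottom-up. With no move the player to move loses. Otherwise the position is W if at least one move leads to an L position for the opponent, and L if every move leads to a W.
No move ever increases a pile, so every position that can arise here has a ≤ 5 and b ≤ 5; it is enough to label the cells with 0 ≤ a ≤ 5 and 0 ≤ b ≤ 5.
Every move lowers a or b (never raises either), so fill the grid row by row in increasing a, and left to right within a row: each cell's successors are then already labelled.
      b=0  b=1  b=2  b=3  b=4  b=5
a=0:    L    L    L    L    L    W
a=1:    L    W    W    W    W    W
a=2:    L    W    L    L    L    W
a=3:    W    W    W    W    W    W
a=4:    W    L    L    L    L    L
a=5:    W    L    W    W    W    W
Cells with no legal move (terminal, hence L): (0,0), (0,1), (0,2), (0,3), (0,4), (1,0), (2,0).
The remaining L cells, each justified by listing all of its moves:
(2,2): L (sole option (1,1)(W) is W)
(2,3): L (sole option (1,2)(W) is W)
(2,4): L (sole option (1,3)(W) is W)
(4,1): L (options (1,1)(W), (3,0)(W) are all W)
(4,2): L (options (1,2)(W), (3,1)(W) are all W)
(4,3): L (options (1,3)(W), (3,2)(W) are all W)
(4,4): L (options (1,4)(W), (3,3)(W) are all W)
(4,5): L (options (1,5)(W), (4,0)(W), (3,4)(W) are all W)
(5,1): L (options (2,1)(W), (4,0)(W) are all W)
Every other cell has at least one move into one of the L cells above, so it is W.
(5,3): the move to (2,3) reaches an L cell, so W
(4,5): one of the L cells justified above, so L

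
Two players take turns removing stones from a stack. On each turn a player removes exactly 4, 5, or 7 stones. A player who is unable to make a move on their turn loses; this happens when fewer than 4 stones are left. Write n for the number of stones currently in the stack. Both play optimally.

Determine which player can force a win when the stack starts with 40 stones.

The first player wins.

Use the standard recursion: the mover loses at a terminal position; elsewhere, the mover wins exactly when some move hands the opponent an L position.
n=0: no move → L
n=1: no move → L
n=2: no move → L
n=3: no move → L
n=4: →0(L), so W
n=5: →1(L), so W
n=6: →2(L), so W
n=7: →3(L), so W
n=8: →3(L), so W
n=9: →2(L), so W
n=10: →3(L), so W
n=11: →7(W), 6(W), 4(W) — all W, so L
n=12: →8(W), 7(W), 5(W) — all W, so L
n=13: →9(W), 8(W), 6(W) — all W, so L
n=14: →10(W), 9(W), 7(W) — all W, so L
n=15: →11(L), so W
n=16: →12(L), so W
n=17: →13(L), so W
n=18: →14(L), so W
n=19: →14(L), so W
n=20: →13(L), so W
n=21: →14(L), so W
n=22: →18(W), 17(W), 15(W) — all W, so L
n=23: →19(W), 18(W), 16(W) — all W, so L
n=24: →20(W), 19(W), 17(W) — all W, so L
n=25: →21(W), 20(W), 18(W) — all W, so L
n=26: →22(L), so W
n=27: →23(L), so W
n=28: →24(L), so W
n=29: →25(L), so W
n=30: →25(L), so W
n=31: →24(L), so W
n=32: →25(L), so W
n=33: →29(W), 28(W), 26(W) — all W, so L
n=34: →30(W), 29(W), 27(W) — all W, so L
n=35: →31(W), 30(W), 28(W) — all W, so L
n=36: →32(W), 31(W), 29(W) — all W, so L
n=37: →33(L), so W
n=38: →34(L), so W
n=39: →35(L), so W
n=40: →36(L), so W
The starting position 40 is W: the player to move should remove 4, leaving 36, handing over an L position.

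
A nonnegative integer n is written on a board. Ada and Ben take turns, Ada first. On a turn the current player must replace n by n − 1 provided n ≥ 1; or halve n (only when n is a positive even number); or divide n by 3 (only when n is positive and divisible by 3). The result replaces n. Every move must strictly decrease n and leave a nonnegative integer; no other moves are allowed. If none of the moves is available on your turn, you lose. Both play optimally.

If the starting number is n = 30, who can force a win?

Ben wins.

Compute win/loss labels from the base case upward. A position with no move is L. Any other position is W if it can reach an L in one move, else L.
n=0: no move → L
n=1: reaches L-position 0 → W
n=2: only reaches 1(W), which is W → L
n=3: reaches L-position 2 → W
n=4: reaches L-position 2 → W
n=5: only reaches 4(W), which is W → L
n=6: reaches L-position 2 → W
n=7: only reaches 6(W), which is W → L
n=8: reaches L-position 7 → W
n=9: only reaches 3(W), 8(W), all W → L
n=10: reaches L-position 5 → W
n=11: only reaches 10(W), which is W → L
n=12: reaches L-position 11 → W
n=13: only reaches 12(W), which is W → L
n=14: reaches L-position 7 → W
n=15: reaches L-position 5 → W
n=16: only reaches 8(W), 15(W), all W → L
n=17: reaches L-position 16 → W
n=18: reaches L-position 9 → W
n=19: only reaches 18(W), which is W → L
n=20: reaches L-position 19 → W
n=21: reaches L-position 7 → W
n=22: reaches L-position 11 → W
n=23: only reaches 22(W), which is W → L
n=24: reaches L-position 23 → W
n=25: only reaches 24(W), which is W → L
n=26: reaches L-position 13 → W
n=27: reaches L-position 9 → W
n=28: only reaches 14(W), 27(W), all W → L
n=29: reaches L-position 28 → W
n=30: only reaches 10(W), 15(W), 29(W), all W → L
The starting position 30 is L: whatever Ada does, the opponent receives a W position.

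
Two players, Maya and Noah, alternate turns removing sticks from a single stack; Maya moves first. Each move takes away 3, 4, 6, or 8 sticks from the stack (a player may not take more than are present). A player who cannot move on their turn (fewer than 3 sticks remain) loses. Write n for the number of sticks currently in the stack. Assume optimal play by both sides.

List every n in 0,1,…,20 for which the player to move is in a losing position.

Compute win/loss labels from the base case upward. A position with no move is L. Any other position is W if it can reach an L in one move, else L.
n=0: no move → L
n=1: no move → L
n=2: no move → L
n=3: can move to 0, which is L ⇒ W
n=4: can move to 1, which is L ⇒ W
n=5: can move to 2, which is L ⇒ W
n=6: can move to 2, which is L ⇒ W
n=7: can move to 1, which is L ⇒ W
n=8: can move to 2, which is L ⇒ W
n=9: can move to 1, which is L ⇒ W
n=10: can move to 2, which is L ⇒ W
n=11: moves to 8(W), 7(W), 5(W), 3(W); every one is W ⇒ L
n=12: moves to 9(W), 8(W), 6(W), 4(W); every one is W ⇒ L
n=13: moves to 10(W), 9(W), 7(W), 5(W); every one is W ⇒ L
n=14: can move to 11, which is L ⇒ W
n=15: can move to 12, which is L ⇒ W
n=16: can move to 13, which is L ⇒ W
n=17: can move to 13, which is L ⇒ W
n=18: can move to 12, which is L ⇒ W
n=19: can move to 13, which is L ⇒ W
n=20: can move to 12, which is L ⇒ W
The losing starting values of n are exactly the entries labelled L in this table (6 of them).

0, 1, 2, 11, 12, 13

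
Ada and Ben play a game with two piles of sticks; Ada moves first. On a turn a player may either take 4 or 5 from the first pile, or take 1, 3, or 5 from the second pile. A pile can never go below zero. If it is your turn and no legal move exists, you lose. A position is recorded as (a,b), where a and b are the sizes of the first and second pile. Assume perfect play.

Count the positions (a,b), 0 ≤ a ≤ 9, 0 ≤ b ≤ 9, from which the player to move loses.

45

Classify positions by backward induction: terminal positions (no move available) are L. From any other position, the mover wins iff some move reaches an L.
Every move lowers a or b (never raises either), so fill the grid row by row in increasing a, and left to right within a row: each cell's successors are then already labelled.
      b=0  b=1  b=2  b=3  b=4  b=5  b=6  b=7  b=8  b=9
a=0:    L    W    L    W    L    W    L    W    L    W
a=1:    L    W    L    W    L    W    L    W    L    W
a=2:    L    W    L    W    L    W    L    W    L    W
a=3:    L    W    L    W    L    W    L    W    L    W
a=4:    W    L    W    L    W    L    W    L    W    L
a=5:    W    L    W    L    W    L    W    L    W    L
a=6:    W    L    W    L    W    L    W    L    W    L
a=7:    W    L    W    L    W    L    W    L    W    L
a=8:    W    W    W    W    W    W    W    W    W    W
a=9:    L    W    L    W    L    W    L    W    L    W
Cells with no legal move (terminal, hence L): (0,0), (1,0), (2,0), (3,0).
The remaining L cells, each justified by listing all of its moves:
(0,2): only reaches (0,1)(W), which is W → L
(0,4): only reaches (0,3)(W), (0,1)(W), all W → L
(0,6): only reaches (0,5)(W), (0,3)(W), (0,1)(W), all W → L
(0,8): only reaches (0,7)(W), (0,5)(W), (0,3)(W), all W → L
(1,2): only reaches (1,1)(W), which is W → L
(1,4): only reaches (1,3)(W), (1,1)(W), all W → L
(1,6): only reaches (1,5)(W), (1,3)(W), (1,1)(W), all W → L
(1,8): only reaches (1,7)(W), (1,5)(W), (1,3)(W), all W → L
(2,2): only reaches (2,1)(W), which is W → L
(2,4): only reaches (2,3)(W), (2,1)(W), all W → L
(2,6): only reaches (2,5)(W), (2,3)(W), (2,1)(W), all W → L
(2,8): only reaches (2,7)(W), (2,5)(W), (2,3)(W), all W → L
(3,2): only reaches (3,1)(W), which is W → L
(3,4): only reaches (3,3)(W), (3,1)(W), all W → L
(3,6): only reaches (3,5)(W), (3,3)(W), (3,1)(W), all W → L
(3,8): only reaches (3,7)(W), (3,5)(W), (3,3)(W), all W → L
(4,1): only reaches (0,1)(W), (4,0)(W), all W → L
(4,3): only reaches (0,3)(W), (4,2)(W), (4,0)(W), all W → L
(4,5): only reaches (0,5)(W), (4,4)(W), (4,2)(W), (4,0)(W), all W → L
(4,7): only reaches (0,7)(W), (4,6)(W), (4,4)(W), (4,2)(W), all W → L
(4,9): only reaches (0,9)(W), (4,8)(W), (4,6)(W), (4,4)(W), all W → L
(5,1): only reaches (1,1)(W), (0,1)(W), (5,0)(W), all W → L
(5,3): only reaches (1,3)(W), (0,3)(W), (5,2)(W), (5,0)(W), all W → L
(5,5): only reaches (1,5)(W), (0,5)(W), (5,4)(W), (5,2)(W), (5,0)(W), all W → L
(5,7): only reaches (1,7)(W), (0,7)(W), (5,6)(W), (5,4)(W), (5,2)(W), all W → L
(5,9): only reaches (1,9)(W), (0,9)(W), (5,8)(W), (5,6)(W), (5,4)(W), all W → L
(6,1): only reaches (2,1)(W), (1,1)(W), (6,0)(W), all W → L
(6,3): only reaches (2,3)(W), (1,3)(W), (6,2)(W), (6,0)(W), all W → L
(6,5): only reaches (2,5)(W), (1,5)(W), (6,4)(W), (6,2)(W), (6,0)(W), all W → L
(6,7): only reaches (2,7)(W), (1,7)(W), (6,6)(W), (6,4)(W), (6,2)(W), all W → L
(6,9): only reaches (2,9)(W), (1,9)(W), (6,8)(W), (6,6)(W), (6,4)(W), all W → L
(7,1): only reaches (3,1)(W), (2,1)(W), (7,0)(W), all W → L
(7,3): only reaches (3,3)(W), (2,3)(W), (7,2)(W), (7,0)(W), all W → L
(7,5): only reaches (3,5)(W), (2,5)(W), (7,4)(W), (7,2)(W), (7,0)(W), all W → L
(7,7): only reaches (3,7)(W), (2,7)(W), (7,6)(W), (7,4)(W), (7,2)(W), all W → L
(7,9): only reaches (3,9)(W), (2,9)(W), (7,8)(W), (7,6)(W), (7,4)(W), all W → L
(9,0): only reaches (5,0)(W), (4,0)(W), all W → L
(9,2): only reaches (5,2)(W), (4,2)(W), (9,1)(W), all W → L
(9,4): only reaches (5,4)(W), (4,4)(W), (9,3)(W), (9,1)(W), all W → L
(9,6): only reaches (5,6)(W), (4,6)(W), (9,5)(W), (9,3)(W), (9,1)(W), all W → L
(9,8): only reaches (5,8)(W), (4,8)(W), (9,7)(W), (9,5)(W), (9,3)(W), all W → L
Every other cell has at least one move into one of the L cells above, so it is W.
L cells per row: a=0: 5, a=1: 5, a=2: 5, a=3: 5, a=4: 5, a=5: 5, a=6: 5, a=7: 5, a=8: 0, a=9: 5; total 45.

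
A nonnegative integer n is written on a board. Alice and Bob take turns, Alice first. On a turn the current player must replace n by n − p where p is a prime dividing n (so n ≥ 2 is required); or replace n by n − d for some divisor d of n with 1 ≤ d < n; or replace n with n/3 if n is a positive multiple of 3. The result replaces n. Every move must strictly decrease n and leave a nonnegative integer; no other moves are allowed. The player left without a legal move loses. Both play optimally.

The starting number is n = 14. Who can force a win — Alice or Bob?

Bob wins.

Positions with no move are L. A position that does have a move is losing for the player to move precisely when every available move leads to a winning position for the opponent. Fill in the labels:
n=0: no move → L
n=1: no move → L
n=2: reaches L-position 0 → W
n=3: reaches L-position 0 → W
n=4: only reaches 2(W), 3(W), all W → L
n=5: reaches L-position 0 → W
n=6: reaches L-position 4 → W
n=7: reaches L-position 0 → W
n=8: reaches L-position 4 → W
n=9: only reaches 3(W), 6(W), 8(W), all W → L
n=10: reaches L-position 9 → W
n=11: reaches L-position 0 → W
n=12: reaches L-position 4 → W
n=13: reaches L-position 0 → W
n=14: only reaches 7(W), 12(W), 13(W), all W → L
The starting position 14 is L: whatever Alice does, the opponent receives a W position.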